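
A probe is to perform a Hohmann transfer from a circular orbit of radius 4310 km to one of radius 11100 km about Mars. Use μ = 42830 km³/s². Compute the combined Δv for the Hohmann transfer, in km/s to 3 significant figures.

The Hohmann ellipse has a_t = (r₁ + r₂)/2 = 7705 km.
At r₁ the circular-orbit speed is v₁ = √(μ/r₁) = 3.15236 km/s.
On the transfer ellipse at r₁, v² = μ(2/r − 1/a) gives v_p = √[μ(2/r₁ − 1/a_t)] = 3.78365 km/s.
First burn Δv₁ = |v_p − v₁| = 0.63129 km/s.
Circular speed at r₂: v₂ = √(μ/r₂) = 1.9643214 km/s.
Transfer-orbit speed at r₂: v_a = √[μ(2/r₂ − 1/a_t)] = 1.4691457 km/s.
Second burn Δv₂ = |v₂ − v_a| = 0.49518 km/s.
Δv = Δv₁ + Δv₂ = 0.63129 + 0.49518 = 1.126 km/s.

Δv = 1.13 km/s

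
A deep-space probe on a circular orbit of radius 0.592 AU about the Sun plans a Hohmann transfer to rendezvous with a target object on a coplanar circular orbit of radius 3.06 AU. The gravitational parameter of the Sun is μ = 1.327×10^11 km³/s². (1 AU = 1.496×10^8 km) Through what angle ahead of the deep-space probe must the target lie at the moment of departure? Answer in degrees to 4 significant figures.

φ = 97.03°

In km: r₁ = 0.592 × 1.496×10^8 = 8.85632×10^7 km; r₂ = 3.06 × 1.496×10^8 = 4.57776×10^8 km.
Transfer-ellipse semi-major axis a_t = (r₁ + r₂)/2 = (8.85632×10^7 + 4.57776×10^8)/2 = 2.731696×10^8 km.
Transfer time t = π√(a_t³/μ) = 3.893704×10^7 s.
Target angular speed ω₂ = √(μ/r₂³) = 3.719255×10^-8 rad/s.
Angle swept by the target during transfer: ω₂·t = 1.44817 rad = 82.97°.
Arrival is 180° from departure on the ellipse, so φ = 180° − 82.97° = 97.03°.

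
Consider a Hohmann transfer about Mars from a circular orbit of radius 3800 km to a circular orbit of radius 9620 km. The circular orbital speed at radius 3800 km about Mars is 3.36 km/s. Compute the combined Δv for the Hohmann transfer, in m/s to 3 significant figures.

From the circular-orbit relation v² = μ/r at r = 3800 km: μ = v²r = (3.36)² × 3800 = 42900.5 km³/s².
The Hohmann ellipse has a_t = (r₁ + r₂)/2 = 6710 km.
At r₁ the circular-orbit speed is v₁ = √(μ/r₁) = 3.3600 km/s.
Transfer-orbit speed at r₁ (v² = μ(2/r − 1/a)): v_p = √[μ(2/r₁ − 1/a_t)] = 4.0231 km/s.
First burn Δv₁ = |v_p − v₁| = 0.6631 km/s.
At r₂, v₂ = √(μ/r₂) = 2.1118 km/s.
Transfer-orbit speed at r₂: v_a = √[μ(2/r₂ − 1/a_t)] = 1.5892 km/s.
Second burn Δv₂ = |v₂ − v_a| = 0.5226 km/s.
Δv = Δv₁ + Δv₂ = 0.6631 + 0.5226 = 1.186 km/s.

Δv = 1190 m/s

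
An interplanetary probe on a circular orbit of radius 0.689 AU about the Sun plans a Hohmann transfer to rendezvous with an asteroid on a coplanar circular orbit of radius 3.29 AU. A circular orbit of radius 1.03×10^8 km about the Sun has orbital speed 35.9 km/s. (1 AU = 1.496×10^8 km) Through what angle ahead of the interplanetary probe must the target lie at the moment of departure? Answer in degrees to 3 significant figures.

From the circular-orbit relation v² = μ/r at r = 1.03×10^8 km: μ = v²r = (35.9)² × 1.03×10^8 = 1.32747×10^11 km³/s².
In km: r₁ = 0.689 × 1.496×10^8 = 1.030744×10^8 km; r₂ = 3.29 × 1.496×10^8 = 4.92184×10^8 km.
Transfer-ellipse semi-major axis a_t = (r₁ + r₂)/2 = (1.030744×10^8 + 4.92184×10^8)/2 = 2.976292×10^8 km.
The half-period of the transfer ellipse is t = π√(a_t³/μ) = 4.427×10^7 s.
Target angular speed ω₂ = √(μ/r₂³) = 3.337×10^-8 rad/s.
Angle swept by the target during transfer: ω₂·t = 1.4773 rad = 84.64°.
The interplanetary probe traverses 180° on the transfer ellipse, so the target must lead by 180° − 84.64° = 95.4°.

φ = 95.4°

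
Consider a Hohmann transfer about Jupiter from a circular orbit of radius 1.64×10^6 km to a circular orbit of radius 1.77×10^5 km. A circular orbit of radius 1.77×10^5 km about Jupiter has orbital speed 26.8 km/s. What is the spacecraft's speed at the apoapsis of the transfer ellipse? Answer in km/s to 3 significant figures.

From the circular-orbit relation v² = μ/r at r = 1.77×10^5 km: μ = v²r = (26.8)² × 1.77×10^5 = 1.27128×10^8 km³/s².
Semi-major axis of the transfer orbit: a_t = (1.640×10^6 + 1.770×10^5)/2 = 9.085×10^5 km.
The apoapsis of the transfer ellipse is at r = 1.640×10^6 km.
From the vis-viva equation, v = √[μ(2/r − 1/a_t)] = 3.886 km/s.

v = 3.89 km/s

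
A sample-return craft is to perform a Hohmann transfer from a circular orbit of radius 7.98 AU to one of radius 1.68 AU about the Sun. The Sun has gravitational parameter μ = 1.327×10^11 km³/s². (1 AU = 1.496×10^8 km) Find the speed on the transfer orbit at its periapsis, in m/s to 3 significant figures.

v = 29500 m/s

In km: r₁ = 7.98 × 1.496×10^8 = 1.193808×10^9 km; r₂ = 1.68 × 1.496×10^8 = 2.51328×10^8 km.
Transfer-ellipse semi-major axis a_t = (r₁ + r₂)/2 = (1.193808×10^9 + 2.51328×10^8)/2 = 7.22568×10^8 km.
The periapsis of the transfer ellipse is at r = 2.51328×10^8 km.
From the vis-viva equation, v = √[μ(2/r − 1/a_t)] = 29.54 km/s.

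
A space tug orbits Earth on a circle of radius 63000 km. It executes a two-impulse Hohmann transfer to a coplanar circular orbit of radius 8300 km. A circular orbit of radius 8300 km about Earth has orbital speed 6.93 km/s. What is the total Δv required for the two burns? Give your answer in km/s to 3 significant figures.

Δv = 3.58 km/s

From the circular-orbit relation v² = μ/r at r = 8300 km: μ = v²r = (6.93)² × 8300 = 3.98607×10^5 km³/s².
The Hohmann ellipse has a_t = (r₁ + r₂)/2 = 35650 km.
Circular speed at r₁: v₁ = √(μ/r₁) = √(3.98607×10^5/63000) = 2.5154 km/s.
On the transfer ellipse at r₁, vis-viva equation gives v_a = √[μ(2/r₁ − 1/a_t)] = 1.2137 km/s.
First burn Δv₁ = |v_a − v₁| = 1.302 km/s.
At r₂, v₂ = √(μ/r₂) = 6.930 km/s.
Transfer-orbit speed at r₂: v_p = √[μ(2/r₂ − 1/a_t)] = 9.212 km/s.
Second burn Δv₂ = |v₂ − v_p| = 2.282 km/s.
Total Δv = Δv₁ + Δv₂ = 3.584 km/s.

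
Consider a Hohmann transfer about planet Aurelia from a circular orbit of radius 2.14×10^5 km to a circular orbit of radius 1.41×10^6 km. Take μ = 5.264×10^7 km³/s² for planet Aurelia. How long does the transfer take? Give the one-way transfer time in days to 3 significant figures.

t = 3.67 days

Transfer-ellipse semi-major axis a_t = (r₁ + r₂)/2 = (2.140×10^5 + 1.410×10^6)/2 = 8.120×10^5 km.
Half the transfer-orbit period gives t = π√(a_t³/μ) = 3.168×10^5 s.
Converting: 3.168×10^5 s ÷ 86400 s/day = 3.67 days.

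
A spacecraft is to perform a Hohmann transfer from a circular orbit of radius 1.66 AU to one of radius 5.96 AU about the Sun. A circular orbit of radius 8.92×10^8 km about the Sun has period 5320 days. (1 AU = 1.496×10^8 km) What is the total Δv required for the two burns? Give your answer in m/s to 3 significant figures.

Δv = 9940 m/s

From Kepler's third law T² = 4π²r³/μ at r = 8.92×10^8 km, T = 5320 days = 5320 × 86400 s = 4.59648×10^8 s: μ = 4π²r³/T² = 1.32618×10^11 km³/s².
In km: r₁ = 1.66 × 1.496×10^8 = 2.48336×10^8 km; r₂ = 5.96 × 1.496×10^8 = 8.91616×10^8 km.
Transfer-ellipse semi-major axis a_t = (r₁ + r₂)/2 = (2.48336×10^8 + 8.91616×10^8)/2 = 5.69976×10^8 km.
Circular speed at r₁: v₁ = √(μ/r₁) = √(1.32618×10^11/2.48336×10^8) = 23.109 km/s.
On the transfer ellipse at r₁, vis-viva gives v_p = √[μ(2/r₁ − 1/a_t)] = 28.903 km/s.
First burn Δv₁ = |v_p − v₁| = 5.794 km/s.
Circular speed at r₂: v₂ = √(μ/r₂) = 12.196 km/s.
Transfer-orbit speed at r₂: v_a = √[μ(2/r₂ − 1/a_t)] = 8.0502 km/s.
Second burn Δv₂ = |v₂ − v_a| = 4.146 km/s.
Δv = Δv₁ + Δv₂ = 5.794 + 4.146 = 9.940 km/s.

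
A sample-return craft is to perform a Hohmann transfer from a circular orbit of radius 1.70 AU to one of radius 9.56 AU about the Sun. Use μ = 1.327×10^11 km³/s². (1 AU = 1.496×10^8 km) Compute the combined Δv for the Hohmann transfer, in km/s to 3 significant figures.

In km: r₁ = 1.70 × 1.496×10^8 = 2.5432×10^8 km; r₂ = 9.56 × 1.496×10^8 = 1.430176×10^9 km.
The Hohmann ellipse has a_t = (r₁ + r₂)/2 = 8.42248×10^8 km.
At r₁ the circular-orbit speed is v₁ = √(μ/r₁) = 22.843 km/s.
Transfer-orbit speed at r₁ (vis-viva): v_p = √[μ(2/r₁ − 1/a_t)] = 29.766 km/s.
First burn Δv₁ = |v_p − v₁| = 6.923 km/s.
At r₂, v₂ = √(μ/r₂) = 9.6325 km/s.
Transfer-orbit speed at r₂: v_a = √[μ(2/r₂ − 1/a_t)] = 5.2931 km/s.
Second burn Δv₂ = |v₂ − v_a| = 4.339 km/s.
Δv = Δv₁ + Δv₂ = 6.923 + 4.339 = 11.26 km/s.

Δv = 11.3 km/s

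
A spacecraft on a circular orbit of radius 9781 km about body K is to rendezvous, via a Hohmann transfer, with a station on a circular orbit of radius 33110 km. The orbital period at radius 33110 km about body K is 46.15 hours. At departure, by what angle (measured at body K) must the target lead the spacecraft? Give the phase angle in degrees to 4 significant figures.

φ = 86.17°

From Kepler's third law T² = 4π²r³/μ at r = 33110 km, T = 46.15 hours = 46.15 × 3600 s = 1.6614×10^5 s: μ = 4π²r³/T² = 51914.5 km³/s².
Transfer-ellipse semi-major axis a_t = (r₁ + r₂)/2 = (9781 + 33110)/2 = 21445.5 km.
The half-period of the transfer ellipse is t = π√(a_t³/μ) = 43300 s.
Target angular speed ω₂ = √(μ/r₂³) = 3.782×10^-5 rad/s.
Angle swept by the target during transfer: ω₂·t = 1.6376 rad = 93.83°.
Arrival is 180° from departure on the ellipse, so φ = 180° − 93.83° = 86.17°.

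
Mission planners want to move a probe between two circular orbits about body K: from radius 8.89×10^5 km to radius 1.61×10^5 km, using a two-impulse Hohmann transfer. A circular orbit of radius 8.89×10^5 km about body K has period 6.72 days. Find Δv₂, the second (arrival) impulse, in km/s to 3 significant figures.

Δv₂ = 6.81 km/s

From Kepler's third law T² = 4π²r³/μ at r = 8.89×10^5 km, T = 6.72 days = 6.72 × 86400 s = 5.80608×10^5 s: μ = 4π²r³/T² = 8.22809×10^7 km³/s².
The Hohmann ellipse has a_t = (r₁ + r₂)/2 = 5.250×10^5 km.
Circular speed at r = 1.610×10^5 km: v_c = √(μ/r) = 22.607 km/s.
Transfer-orbit speed at the same r (vis-viva, a = a_t): v_t = √[μ(2/r − 1/a_t)] = 29.418 km/s.
Δv₂ = |v_t − v_c| = |29.418 − 22.607| = 6.811 km/s.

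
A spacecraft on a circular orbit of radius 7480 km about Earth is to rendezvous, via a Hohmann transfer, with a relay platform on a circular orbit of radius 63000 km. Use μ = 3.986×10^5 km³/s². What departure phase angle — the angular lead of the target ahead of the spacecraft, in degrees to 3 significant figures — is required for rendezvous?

The Hohmann ellipse has a_t = (r₁ + r₂)/2 = 35240 km.
The half-period of the transfer ellipse is t = π√(a_t³/μ) = 32918 s.
The target's mean motion on its circular orbit is ω₂ = √(μ/r₂³) = 3.9926×10^-5 rad/s.
Angle swept by the target during transfer: ω₂·t = 1.3143 rad = 75.30°.
The spacecraft traverses 180° on the transfer ellipse, so the target must lead by 180° − 75.30° = 105°.

φ = 105°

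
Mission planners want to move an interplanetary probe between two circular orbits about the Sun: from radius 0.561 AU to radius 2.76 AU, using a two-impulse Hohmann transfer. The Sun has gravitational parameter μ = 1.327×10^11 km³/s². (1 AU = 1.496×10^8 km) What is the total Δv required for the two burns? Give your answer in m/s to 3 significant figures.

Δv = 19000 m/s

In km: r₁ = 0.561 × 1.496×10^8 = 8.39256×10^7 km; r₂ = 2.76 × 1.496×10^8 = 4.12896×10^8 km.
The Hohmann ellipse has a_t = (r₁ + r₂)/2 = 2.484108×10^8 km.
Circular speed at r₁: v₁ = √(μ/r₁) = √(1.327×10^11/8.39256×10^7) = 39.764 km/s.
On the transfer ellipse at r₁, vis-viva equation gives v_p = √[μ(2/r₁ − 1/a_t)] = 51.265 km/s.
First burn Δv₁ = |v_p − v₁| = 11.50 km/s.
At r₂, v₂ = √(μ/r₂) = 17.927 km/s.
Transfer-orbit speed at r₂: v_a = √[μ(2/r₂ − 1/a_t)] = 10.420 km/s.
Second burn Δv₂ = |v₂ − v_a| = 7.507 km/s.
Total Δv = Δv₁ + Δv₂ = 19.01 km/s.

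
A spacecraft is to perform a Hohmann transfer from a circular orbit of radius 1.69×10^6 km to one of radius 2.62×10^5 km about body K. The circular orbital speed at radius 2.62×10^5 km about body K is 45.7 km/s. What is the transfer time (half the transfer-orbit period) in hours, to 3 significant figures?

From the circular-orbit relation v² = μ/r at r = 2.62×10^5 km: μ = v²r = (45.7)² × 2.62×10^5 = 5.47184×10^8 km³/s².
The Hohmann ellipse has a_t = (r₁ + r₂)/2 = 9.760×10^5 km.
By Kepler's third law the transfer-orbit period is T = 2π√(a_t³/μ), so t = T/2 = 1.295×10^5 s.
Converting: 1.295×10^5 s ÷ 3600 s/hour = 36.0 hours.

t = 36.0 hours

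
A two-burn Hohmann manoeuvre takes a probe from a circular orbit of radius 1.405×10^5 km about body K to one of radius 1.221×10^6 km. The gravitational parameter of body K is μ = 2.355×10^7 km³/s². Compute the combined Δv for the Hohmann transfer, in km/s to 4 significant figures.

Semi-major axis of the transfer orbit: a_t = (1.405×10^5 + 1.221×10^6)/2 = 6.8075×10^5 km.
At r₁ the circular-orbit speed is v₁ = √(μ/r₁) = 12.947 km/s.
Transfer-orbit speed at r₁ (v² = μ(2/r − 1/a)): v_p = √[μ(2/r₁ − 1/a_t)] = 17.339 km/s.
First burn Δv₁ = |v_p − v₁| = 4.392 km/s.
At r₂, v₂ = √(μ/r₂) = 4.392 km/s.
Transfer-orbit speed at r₂: v_a = √[μ(2/r₂ − 1/a_t)] = 1.995 km/s.
Second burn Δv₂ = |v₂ − v_a| = 2.397 km/s.
Δv = Δv₁ + Δv₂ = 4.392 + 2.397 = 6.789 km/s.

Δv = 6.789 km/s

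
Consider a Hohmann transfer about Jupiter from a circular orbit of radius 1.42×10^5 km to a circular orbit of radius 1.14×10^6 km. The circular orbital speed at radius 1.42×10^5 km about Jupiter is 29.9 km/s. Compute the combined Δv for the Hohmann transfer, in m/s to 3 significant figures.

Δv = 15600 m/s

From the circular-orbit relation v² = μ/r at r = 1.42×10^5 km: μ = v²r = (29.9)² × 1.42×10^5 = 1.26949×10^8 km³/s².
Semi-major axis of the transfer orbit: a_t = (1.420×10^5 + 1.140×10^6)/2 = 6.410×10^5 km.
Circular speed at r₁: v₁ = √(μ/r₁) = √(1.26949×10^8/1.420×10^5) = 29.900 km/s.
On the transfer ellipse at r₁, vis-viva equation gives v_p = √[μ(2/r₁ − 1/a_t)] = 39.874 km/s.
First burn Δv₁ = |v_p − v₁| = 9.974 km/s.
Circular speed at r₂: v₂ = √(μ/r₂) = 10.553 km/s.
Transfer-orbit speed at r₂: v_a = √[μ(2/r₂ − 1/a_t)] = 4.9668 km/s.
Second burn Δv₂ = |v₂ − v_a| = 5.586 km/s.
Total Δv = Δv₁ + Δv₂ = 15.56 km/s.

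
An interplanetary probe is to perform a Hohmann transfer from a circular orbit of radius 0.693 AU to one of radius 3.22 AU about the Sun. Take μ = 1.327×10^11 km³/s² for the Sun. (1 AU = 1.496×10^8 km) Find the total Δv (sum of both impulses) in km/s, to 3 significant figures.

Δv = 16.8 km/s

In km: r₁ = 0.693 × 1.496×10^8 = 1.036728×10^8 km; r₂ = 3.22 × 1.496×10^8 = 4.81712×10^8 km.
Semi-major axis of the transfer orbit: a_t = (1.036728×10^8 + 4.81712×10^8)/2 = 2.926924×10^8 km.
At r₁ the circular-orbit speed is v₁ = √(μ/r₁) = 35.78 km/s.
On the transfer ellipse at r₁, vis-viva gives v_p = √[μ(2/r₁ − 1/a_t)] = 45.90 km/s.
First burn Δv₁ = |v_p − v₁| = 10.12 km/s.
Circular speed at r₂: v₂ = √(μ/r₂) = 16.597 km/s.
Transfer-orbit speed at r₂: v_a = √[μ(2/r₂ − 1/a_t)] = 9.8780 km/s.
Second burn Δv₂ = |v₂ − v_a| = 6.719 km/s.
Δv = Δv₁ + Δv₂ = 10.12 + 6.719 = 16.84 km/s.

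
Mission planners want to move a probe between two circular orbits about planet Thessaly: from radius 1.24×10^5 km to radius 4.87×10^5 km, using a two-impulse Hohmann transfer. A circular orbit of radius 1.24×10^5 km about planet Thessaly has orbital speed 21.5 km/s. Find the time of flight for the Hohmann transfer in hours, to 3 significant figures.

From the circular-orbit relation v² = μ/r at r = 1.24×10^5 km: μ = v²r = (21.5)² × 1.24×10^5 = 5.73190×10^7 km³/s².
Semi-major axis of the transfer orbit: a_t = (1.240×10^5 + 4.870×10^5)/2 = 3.055×10^5 km.
Transfer time t = π√(a_t³/μ) = π√((3.055×10^5)³ / 5.73190×10^7) = 70070 s.
Converting: 70070 s ÷ 3600 s/hour = 19.5 hours.

t = 19.5 hours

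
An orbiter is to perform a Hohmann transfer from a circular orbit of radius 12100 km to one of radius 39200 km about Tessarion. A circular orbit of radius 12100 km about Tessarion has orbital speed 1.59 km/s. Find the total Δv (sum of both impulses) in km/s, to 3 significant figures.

From the circular-orbit relation v² = μ/r at r = 12100 km: μ = v²r = (1.59)² × 12100 = 30590.0 km³/s².
The Hohmann ellipse has a_t = (r₁ + r₂)/2 = 25650 km.
At r₁ the circular-orbit speed is v₁ = √(μ/r₁) = 1.59000 km/s.
On the transfer ellipse at r₁, v² = μ(2/r − 1/a) gives v_p = √[μ(2/r₁ − 1/a_t)] = 1.96561 km/s.
First burn Δv₁ = |v_p − v₁| = 0.37561 km/s.
Circular speed at r₂: v₂ = √(μ/r₂) = 0.88338 km/s.
Transfer-orbit speed at r₂: v_a = √[μ(2/r₂ − 1/a_t)] = 0.60673 km/s.
Second burn Δv₂ = |v₂ − v_a| = 0.27665 km/s.
Δv = Δv₁ + Δv₂ = 0.37561 + 0.27665 = 0.6523 km/s.

Δv = 0.652 km/s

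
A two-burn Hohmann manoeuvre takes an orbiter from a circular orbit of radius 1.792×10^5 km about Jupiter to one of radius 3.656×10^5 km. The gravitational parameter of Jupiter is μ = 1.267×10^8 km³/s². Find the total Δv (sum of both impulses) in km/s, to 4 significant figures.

Δv = 7.732 km/s

The Hohmann ellipse has a_t = (r₁ + r₂)/2 = 2.724×10^5 km.
At r₁ the circular-orbit speed is v₁ = √(μ/r₁) = 26.590 km/s.
Transfer-orbit speed at r₁ (vis-viva equation): v_p = √[μ(2/r₁ − 1/a_t)] = 30.805 km/s.
First burn Δv₁ = |v_p − v₁| = 4.215 km/s.
Circular speed at r₂: v₂ = √(μ/r₂) = 18.616 km/s.
Transfer-orbit speed at r₂: v_a = √[μ(2/r₂ − 1/a_t)] = 15.099 km/s.
Second burn Δv₂ = |v₂ − v_a| = 3.517 km/s.
Total Δv = Δv₁ + Δv₂ = 7.732 km/s.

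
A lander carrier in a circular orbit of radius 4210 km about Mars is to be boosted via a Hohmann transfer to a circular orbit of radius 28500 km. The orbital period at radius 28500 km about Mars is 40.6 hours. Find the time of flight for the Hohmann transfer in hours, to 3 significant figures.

From Kepler's third law T² = 4π²r³/μ at r = 28500 km, T = 40.6 hours = 40.6 × 3600 s = 1.4616×10^5 s: μ = 4π²r³/T² = 42779.7 km³/s².
Semi-major axis of the transfer orbit: a_t = (4210 + 28500)/2 = 16355 km.
Transfer time t = π√(a_t³/μ) = π√((16355)³ / 42779.7) = 31769 s.
Converting: 31769 s ÷ 3600 s/hour = 8.82 hours.

t = 8.82 hours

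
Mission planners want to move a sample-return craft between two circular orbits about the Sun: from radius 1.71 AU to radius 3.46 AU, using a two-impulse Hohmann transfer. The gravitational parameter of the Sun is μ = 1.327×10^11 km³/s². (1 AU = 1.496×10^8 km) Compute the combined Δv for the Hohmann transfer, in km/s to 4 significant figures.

Δv = 6.563 km/s

In km: r₁ = 1.71 × 1.496×10^8 = 2.55816×10^8 km; r₂ = 3.46 × 1.496×10^8 = 5.17616×10^8 km.
Semi-major axis of the transfer orbit: a_t = (2.55816×10^8 + 5.17616×10^8)/2 = 3.86716×10^8 km.
Circular speed at r₁: v₁ = √(μ/r₁) = √(1.327×10^11/2.55816×10^8) = 22.776 km/s.
Transfer-orbit speed at r₁ (vis-viva equation): v_p = √[μ(2/r₁ − 1/a_t)] = 26.350 km/s.
First burn Δv₁ = |v_p − v₁| = 3.574 km/s.
Circular speed at r₂: v₂ = √(μ/r₂) = 16.0115 km/s.
Transfer-orbit speed at r₂: v_a = √[μ(2/r₂ − 1/a_t)] = 13.0227 km/s.
Second burn Δv₂ = |v₂ − v_a| = 2.989 km/s.
Total Δv = Δv₁ + Δv₂ = 6.563 km/s.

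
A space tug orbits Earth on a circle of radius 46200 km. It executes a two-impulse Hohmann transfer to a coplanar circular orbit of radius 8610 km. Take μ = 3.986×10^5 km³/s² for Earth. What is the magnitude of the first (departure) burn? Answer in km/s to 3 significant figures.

Δv₁ = 1.29 km/s

Transfer-ellipse semi-major axis a_t = (r₁ + r₂)/2 = (46200 + 8610)/2 = 27405 km.
Circular speed at r = 46200 km: v_c = √(μ/r) = 2.937 km/s.
Transfer-orbit speed at the same r (vis-viva, a = a_t): v_t = √[μ(2/r − 1/a_t)] = 1.646 km/s.
Δv₁ = |v_t − v_c| = |1.646 − 2.937| = 1.291 km/s.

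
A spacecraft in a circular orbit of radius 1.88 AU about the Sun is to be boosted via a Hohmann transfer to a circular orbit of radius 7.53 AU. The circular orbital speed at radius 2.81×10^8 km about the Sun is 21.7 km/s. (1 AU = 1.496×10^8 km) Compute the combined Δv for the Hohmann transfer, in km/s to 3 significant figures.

Δv = 9.74 km/s

From the circular-orbit relation v² = μ/r at r = 2.81×10^8 km: μ = v²r = (21.7)² × 2.81×10^8 = 1.32320×10^11 km³/s².
In km: r₁ = 1.88 × 1.496×10^8 = 2.81248×10^8 km; r₂ = 7.53 × 1.496×10^8 = 1.126488×10^9 km.
Transfer-ellipse semi-major axis a_t = (r₁ + r₂)/2 = (2.81248×10^8 + 1.126488×10^9)/2 = 7.03868×10^8 km.
Circular speed at r₁: v₁ = √(μ/r₁) = √(1.32320×10^11/2.81248×10^8) = 21.69 km/s.
On the transfer ellipse at r₁, vis-viva gives v_p = √[μ(2/r₁ − 1/a_t)] = 27.44 km/s.
First burn Δv₁ = |v_p − v₁| = 5.750 km/s.
At r₂, v₂ = √(μ/r₂) = 10.838 km/s.
Transfer-orbit speed at r₂: v_a = √[μ(2/r₂ − 1/a_t)] = 6.8509 km/s.
Second burn Δv₂ = |v₂ − v_a| = 3.987 km/s.
Total Δv = Δv₁ + Δv₂ = 9.737 km/s.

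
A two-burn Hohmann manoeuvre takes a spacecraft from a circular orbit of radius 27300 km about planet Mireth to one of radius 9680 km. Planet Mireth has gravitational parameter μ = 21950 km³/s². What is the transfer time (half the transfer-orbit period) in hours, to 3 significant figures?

t = 14.8 hours

Transfer-ellipse semi-major axis a_t = (r₁ + r₂)/2 = (27300 + 9680)/2 = 18490 km.
Transfer time t = π√(a_t³/μ) = π√((18490)³ / 21950) = 53310 s.
Converting: 53310 s ÷ 3600 s/hour = 14.8 hours.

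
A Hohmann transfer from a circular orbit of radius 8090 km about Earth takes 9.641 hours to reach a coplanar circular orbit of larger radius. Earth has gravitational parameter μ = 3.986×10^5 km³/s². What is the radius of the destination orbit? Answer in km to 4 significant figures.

r₂ = 64920 km

Transfer time t = 9.641 hours = 34707.6 s, and t = π√(a_t³/μ).
So a_t = (μ t²/π²)^(1/3) = (3.986×10^5 × (34707.6)² / π²)^(1/3) = 36506 km.
Since a_t = (r₁ + r₂)/2, r₂ = 2a_t − r₁ = 2×36506 − 8090 = 64922 km.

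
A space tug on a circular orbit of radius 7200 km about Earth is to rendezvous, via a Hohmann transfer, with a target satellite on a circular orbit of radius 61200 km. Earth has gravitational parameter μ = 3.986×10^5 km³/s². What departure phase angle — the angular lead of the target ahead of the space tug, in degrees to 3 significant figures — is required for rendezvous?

Transfer-ellipse semi-major axis a_t = (r₁ + r₂)/2 = (7200 + 61200)/2 = 34200 km.
The half-period of the transfer ellipse is t = π√(a_t³/μ) = 31472 s.
Target angular speed ω₂ = √(μ/r₂³) = 4.1701×10^-5 rad/s.
Angle swept by the target during transfer: ω₂·t = 1.3124 rad = 75.19°.
Arrival is 180° from departure on the ellipse, so φ = 180° − 75.19° = 105°.

φ = 105°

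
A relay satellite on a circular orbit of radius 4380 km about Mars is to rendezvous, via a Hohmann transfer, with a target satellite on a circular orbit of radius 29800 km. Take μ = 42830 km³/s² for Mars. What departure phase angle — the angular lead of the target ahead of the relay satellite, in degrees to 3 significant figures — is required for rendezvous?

The Hohmann ellipse has a_t = (r₁ + r₂)/2 = 17090 km.
The half-period of the transfer ellipse is t = π√(a_t³/μ) = 33915 s.
Target angular speed ω₂ = √(μ/r₂³) = 4.0230×10^-5 rad/s.
Angle swept by the target during transfer: ω₂·t = 1.3644 rad = 78.17°.
Arrival is 180° from departure on the ellipse, so φ = 180° − 78.17° = 102°.

φ = 102°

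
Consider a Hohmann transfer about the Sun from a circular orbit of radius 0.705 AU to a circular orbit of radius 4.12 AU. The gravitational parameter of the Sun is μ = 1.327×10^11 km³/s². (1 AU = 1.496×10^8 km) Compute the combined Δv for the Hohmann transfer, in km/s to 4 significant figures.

In km: r₁ = 0.705 × 1.496×10^8 = 1.05468×10^8 km; r₂ = 4.12 × 1.496×10^8 = 6.16352×10^8 km.
The Hohmann ellipse has a_t = (r₁ + r₂)/2 = 3.6091×10^8 km.
At r₁ the circular-orbit speed is v₁ = √(μ/r₁) = 35.47 km/s.
On the transfer ellipse at r₁, vis-viva gives v_p = √[μ(2/r₁ − 1/a_t)] = 46.35 km/s.
First burn Δv₁ = |v_p − v₁| = 10.88 km/s.
Circular speed at r₂: v₂ = √(μ/r₂) = 14.673 km/s.
Transfer-orbit speed at r₂: v_a = √[μ(2/r₂ − 1/a_t)] = 7.9320 km/s.
Second burn Δv₂ = |v₂ − v_a| = 6.741 km/s.
Total Δv = Δv₁ + Δv₂ = 17.62 km/s.

Δv = 17.62 km/s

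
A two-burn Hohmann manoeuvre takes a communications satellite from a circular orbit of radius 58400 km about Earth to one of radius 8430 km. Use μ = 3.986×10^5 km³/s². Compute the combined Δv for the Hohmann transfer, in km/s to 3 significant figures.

Semi-major axis of the transfer orbit: a_t = (58400 + 8430)/2 = 33415 km.
At r₁ the circular-orbit speed is v₁ = √(μ/r₁) = 2.6125 km/s.
On the transfer ellipse at r₁, vis-viva equation gives v_a = √[μ(2/r₁ − 1/a_t)] = 1.3122 km/s.
First burn Δv₁ = |v_a − v₁| = 1.3003 km/s.
Circular speed at r₂: v₂ = √(μ/r₂) = 6.8763 km/s.
Transfer-orbit speed at r₂: v_p = √[μ(2/r₂ − 1/a_t)] = 9.0906 km/s.
Second burn Δv₂ = |v₂ − v_p| = 2.2143 km/s.
Total Δv = Δv₁ + Δv₂ = 3.515 km/s.

Δv = 3.51 km/s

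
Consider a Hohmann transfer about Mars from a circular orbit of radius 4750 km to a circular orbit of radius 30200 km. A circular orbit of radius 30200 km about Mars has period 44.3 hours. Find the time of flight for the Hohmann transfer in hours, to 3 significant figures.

t = 9.75 hours

From Kepler's third law T² = 4π²r³/μ at r = 30200 km, T = 44.3 hours = 44.3 × 3600 s = 1.5948×10^5 s: μ = 4π²r³/T² = 42753.1 km³/s².
Semi-major axis of the transfer orbit: a_t = (4750 + 30200)/2 = 17475 km.
By Kepler's third law the transfer-orbit period is T = 2π√(a_t³/μ), so t = T/2 = 35100 s.
Converting: 35100 s ÷ 3600 s/hour = 9.75 hours.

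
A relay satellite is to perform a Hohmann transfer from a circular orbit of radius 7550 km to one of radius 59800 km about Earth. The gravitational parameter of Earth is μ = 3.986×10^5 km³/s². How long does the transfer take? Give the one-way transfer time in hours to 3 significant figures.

t = 8.54 hours

The Hohmann ellipse has a_t = (r₁ + r₂)/2 = 33675 km.
By Kepler's third law the transfer-orbit period is T = 2π√(a_t³/μ), so t = T/2 = 30750 s.
Converting: 30750 s ÷ 3600 s/hour = 8.54 hours.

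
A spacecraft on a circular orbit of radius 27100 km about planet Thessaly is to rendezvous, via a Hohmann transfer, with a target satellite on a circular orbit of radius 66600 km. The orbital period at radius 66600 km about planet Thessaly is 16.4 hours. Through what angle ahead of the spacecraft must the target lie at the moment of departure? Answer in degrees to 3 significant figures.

From Kepler's third law T² = 4π²r³/μ at r = 66600 km, T = 16.4 hours = 16.4 × 3600 s = 59040 s: μ = 4π²r³/T² = 3.34572×10^6 km³/s².
Transfer-ellipse semi-major axis a_t = (r₁ + r₂)/2 = (27100 + 66600)/2 = 46850 km.
The half-period of the transfer ellipse is t = π√(a_t³/μ) = 17417 s.
Target angular speed ω₂ = √(μ/r₂³) = 1.0642×10^-4 rad/s.
Angle swept by the target during transfer: ω₂·t = 1.854 rad = 106.2°.
The spacecraft traverses 180° on the transfer ellipse, so the target must lead by 180° − 106.2° = 73.8°.

φ = 73.8°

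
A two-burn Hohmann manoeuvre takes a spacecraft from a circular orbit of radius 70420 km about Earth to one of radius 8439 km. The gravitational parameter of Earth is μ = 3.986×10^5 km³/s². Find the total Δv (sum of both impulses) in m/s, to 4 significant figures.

Semi-major axis of the transfer orbit: a_t = (70420 + 8439)/2 = 39429.5 km.
At r₁ the circular-orbit speed is v₁ = √(μ/r₁) = 2.379 km/s.
Transfer-orbit speed at r₁ (vis-viva equation): v_a = √[μ(2/r₁ − 1/a_t)] = 1.101 km/s.
First burn Δv₁ = |v_a − v₁| = 1.278 km/s.
At r₂, v₂ = √(μ/r₂) = 6.873 km/s.
Transfer-orbit speed at r₂: v_p = √[μ(2/r₂ − 1/a_t)] = 9.185 km/s.
Second burn Δv₂ = |v₂ − v_p| = 2.312 km/s.
Total Δv = Δv₁ + Δv₂ = 3.590 km/s.

Δv = 3590 m/s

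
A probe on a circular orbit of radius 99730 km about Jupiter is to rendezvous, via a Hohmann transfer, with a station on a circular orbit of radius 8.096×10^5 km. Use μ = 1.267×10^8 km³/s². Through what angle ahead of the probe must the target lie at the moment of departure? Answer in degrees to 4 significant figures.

Semi-major axis of the transfer orbit: a_t = (99730 + 8.096×10^5)/2 = 4.54665×10^5 km.
The half-period of the transfer ellipse is t = π√(a_t³/μ) = 85565.5 s.
The target's mean motion on its circular orbit is ω₂ = √(μ/r₂³) = 1.54519×10^-5 rad/s.
Angle swept by the target during transfer: ω₂·t = 1.32215 rad = 75.754°.
The probe traverses 180° on the transfer ellipse, so the target must lead by 180° − 75.754° = 104.2°.

φ = 104.2°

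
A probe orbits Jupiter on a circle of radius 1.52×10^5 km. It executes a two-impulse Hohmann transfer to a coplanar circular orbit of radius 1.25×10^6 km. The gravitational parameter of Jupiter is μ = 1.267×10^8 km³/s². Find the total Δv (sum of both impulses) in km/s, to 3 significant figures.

The Hohmann ellipse has a_t = (r₁ + r₂)/2 = 7.010×10^5 km.
At r₁ the circular-orbit speed is v₁ = √(μ/r₁) = 28.871 km/s.
Transfer-orbit speed at r₁ (vis-viva equation): v_p = √[μ(2/r₁ − 1/a_t)] = 38.553 km/s.
First burn Δv₁ = |v_p − v₁| = 9.682 km/s.
At r₂, v₂ = √(μ/r₂) = 10.068 km/s.
Transfer-orbit speed at r₂: v_a = √[μ(2/r₂ − 1/a_t)] = 4.6881 km/s.
Second burn Δv₂ = |v₂ − v_a| = 5.380 km/s.
Δv = Δv₁ + Δv₂ = 9.682 + 5.380 = 15.06 km/s.

Δv = 15.1 km/s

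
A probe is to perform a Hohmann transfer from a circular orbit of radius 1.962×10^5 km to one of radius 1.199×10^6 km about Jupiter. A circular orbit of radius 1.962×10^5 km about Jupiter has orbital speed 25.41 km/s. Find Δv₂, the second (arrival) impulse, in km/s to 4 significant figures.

From the circular-orbit relation v² = μ/r at r = 1.962×10^5 km: μ = v²r = (25.41)² × 1.962×10^5 = 1.26680×10^8 km³/s².
Transfer-ellipse semi-major axis a_t = (r₁ + r₂)/2 = (1.962×10^5 + 1.199×10^6)/2 = 6.976×10^5 km.
On the circular orbit at r = 1.199×10^6 km, v_c = √(μ/r) = 10.279 km/s.
Vis-viva on the transfer ellipse at r = 1.199×10^6 km gives v_t = √[μ(2/r − 1/a_t)] = 5.4512 km/s.
Δv₂ = |v_t − v_c| = |5.4512 − 10.279| = 4.828 km/s.

Δv₂ = 4.828 km/s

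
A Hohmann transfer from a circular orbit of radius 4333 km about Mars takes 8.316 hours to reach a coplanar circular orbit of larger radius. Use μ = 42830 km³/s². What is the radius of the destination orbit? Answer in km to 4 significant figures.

r₂ = 27120 km

Transfer time t = 8.316 hours = 29937.6 s, and t = π√(a_t³/μ).
So a_t = (μ t²/π²)^(1/3) = (42830 × (29937.6)² / π²)^(1/3) = 15726 km.
Since a_t = (r₁ + r₂)/2, r₂ = 2a_t − r₁ = 2×15726 − 4333 = 27119 km.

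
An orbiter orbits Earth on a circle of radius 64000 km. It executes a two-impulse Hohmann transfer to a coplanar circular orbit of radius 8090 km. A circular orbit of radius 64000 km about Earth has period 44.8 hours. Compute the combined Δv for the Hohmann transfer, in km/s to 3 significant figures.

Δv = 3.64 km/s

From Kepler's third law T² = 4π²r³/μ at r = 64000 km, T = 44.8 hours = 44.8 × 3600 s = 1.6128×10^5 s: μ = 4π²r³/T² = 3.97868×10^5 km³/s².
The Hohmann ellipse has a_t = (r₁ + r₂)/2 = 36045 km.
Circular speed at r₁: v₁ = √(μ/r₁) = √(3.97868×10^5/64000) = 2.493 km/s.
Transfer-orbit speed at r₁ (vis-viva): v_a = √[μ(2/r₁ − 1/a_t)] = 1.181 km/s.
First burn Δv₁ = |v_a − v₁| = 1.312 km/s.
At r₂, v₂ = √(μ/r₂) = 7.013 km/s.
Transfer-orbit speed at r₂: v_p = √[μ(2/r₂ − 1/a_t)] = 9.345 km/s.
Second burn Δv₂ = |v₂ − v_p| = 2.332 km/s.
Δv = Δv₁ + Δv₂ = 1.312 + 2.332 = 3.644 km/s.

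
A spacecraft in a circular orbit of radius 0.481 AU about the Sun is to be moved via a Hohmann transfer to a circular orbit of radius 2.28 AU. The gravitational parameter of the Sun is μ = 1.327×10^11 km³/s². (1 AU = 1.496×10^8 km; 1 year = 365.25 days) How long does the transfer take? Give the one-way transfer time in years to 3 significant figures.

In km: r₁ = 0.481 × 1.496×10^8 = 7.19576×10^7 km; r₂ = 2.28 × 1.496×10^8 = 3.41088×10^8 km.
Transfer-ellipse semi-major axis a_t = (r₁ + r₂)/2 = (7.19576×10^7 + 3.41088×10^8)/2 = 2.065228×10^8 km.
Half the transfer-orbit period gives t = π√(a_t³/μ) = 2.560×10^7 s.
Converting: 2.560×10^7 s ÷ 3.15576×10^7 s/year (365.25 × 86400) = 0.811 years.

t = 0.811 years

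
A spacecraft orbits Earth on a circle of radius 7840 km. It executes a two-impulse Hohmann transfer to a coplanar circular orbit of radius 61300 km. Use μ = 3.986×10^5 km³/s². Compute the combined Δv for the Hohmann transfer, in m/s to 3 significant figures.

Δv = 3700 m/s

Semi-major axis of the transfer orbit: a_t = (7840 + 61300)/2 = 34570 km.
Circular speed at r₁: v₁ = √(μ/r₁) = √(3.986×10^5/7840) = 7.1303 km/s.
Transfer-orbit speed at r₁ (vis-viva equation): v_p = √[μ(2/r₁ − 1/a_t)] = 9.4949 km/s.
First burn Δv₁ = |v_p − v₁| = 2.3646 km/s.
Circular speed at r₂: v₂ = √(μ/r₂) = 2.5500 km/s.
Transfer-orbit speed at r₂: v_a = √[μ(2/r₂ − 1/a_t)] = 1.2144 km/s.
Second burn Δv₂ = |v₂ − v_a| = 1.3356 km/s.
Total Δv = Δv₁ + Δv₂ = 3.700 km/s.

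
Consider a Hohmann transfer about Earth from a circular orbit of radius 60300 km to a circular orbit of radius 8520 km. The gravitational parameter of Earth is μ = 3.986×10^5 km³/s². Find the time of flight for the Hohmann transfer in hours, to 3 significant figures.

t = 8.82 hours

The Hohmann ellipse has a_t = (r₁ + r₂)/2 = 34410 km.
Half the transfer-orbit period gives t = π√(a_t³/μ) = 31760 s.
Converting: 31760 s ÷ 3600 s/hour = 8.82 hours.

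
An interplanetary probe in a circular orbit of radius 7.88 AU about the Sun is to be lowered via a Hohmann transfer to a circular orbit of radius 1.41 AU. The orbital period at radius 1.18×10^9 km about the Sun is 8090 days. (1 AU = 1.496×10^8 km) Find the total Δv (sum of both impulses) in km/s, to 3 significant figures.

From Kepler's third law T² = 4π²r³/μ at r = 1.18×10^9 km, T = 8090 days = 8090 × 86400 s = 6.98976×10^8 s: μ = 4π²r³/T² = 1.32764×10^11 km³/s².
In km: r₁ = 7.88 × 1.496×10^8 = 1.178848×10^9 km; r₂ = 1.41 × 1.496×10^8 = 2.10936×10^8 km.
The Hohmann ellipse has a_t = (r₁ + r₂)/2 = 6.94892×10^8 km.
Circular speed at r₁: v₁ = √(μ/r₁) = √(1.32764×10^11/1.178848×10^9) = 10.612 km/s.
Transfer-orbit speed at r₁ (vis-viva): v_a = √[μ(2/r₁ − 1/a_t)] = 5.8469 km/s.
First burn Δv₁ = |v_a − v₁| = 4.765 km/s.
At r₂, v₂ = √(μ/r₂) = 25.08796 km/s.
Transfer-orbit speed at r₂: v_p = √[μ(2/r₂ − 1/a_t)] = 32.67650 km/s.
Second burn Δv₂ = |v₂ − v_p| = 7.589 km/s.
Δv = Δv₁ + Δv₂ = 4.765 + 7.589 = 12.35 km/s.

Δv = 12.4 km/s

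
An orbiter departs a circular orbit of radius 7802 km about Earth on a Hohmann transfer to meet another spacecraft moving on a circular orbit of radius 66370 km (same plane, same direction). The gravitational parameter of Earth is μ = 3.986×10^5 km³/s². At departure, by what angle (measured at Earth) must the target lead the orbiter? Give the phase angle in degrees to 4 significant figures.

Semi-major axis of the transfer orbit: a_t = (7802 + 66370)/2 = 37086 km.
Transfer time t = π√(a_t³/μ) = 35538 s.
Target angular speed ω₂ = √(μ/r₂³) = 3.6924×10^-5 rad/s.
Angle swept by the target during transfer: ω₂·t = 1.3122 rad = 75.18°.
Arrival is 180° from departure on the ellipse, so φ = 180° − 75.18° = 104.8°.

φ = 104.8°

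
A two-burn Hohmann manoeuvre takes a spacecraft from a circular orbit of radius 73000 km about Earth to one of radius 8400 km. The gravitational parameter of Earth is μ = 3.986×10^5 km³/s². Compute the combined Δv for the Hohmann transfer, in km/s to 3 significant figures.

Δv = 3.61 km/s

Transfer-ellipse semi-major axis a_t = (r₁ + r₂)/2 = (73000 + 8400)/2 = 40700 km.
Circular speed at r₁: v₁ = √(μ/r₁) = √(3.986×10^5/73000) = 2.337 km/s.
Transfer-orbit speed at r₁ (vis-viva equation): v_a = √[μ(2/r₁ − 1/a_t)] = 1.062 km/s.
First burn Δv₁ = |v_a − v₁| = 1.275 km/s.
At r₂, v₂ = √(μ/r₂) = 6.889 km/s.
Transfer-orbit speed at r₂: v_p = √[μ(2/r₂ − 1/a_t)] = 9.226 km/s.
Second burn Δv₂ = |v₂ − v_p| = 2.337 km/s.
Total Δv = Δv₁ + Δv₂ = 3.612 km/s.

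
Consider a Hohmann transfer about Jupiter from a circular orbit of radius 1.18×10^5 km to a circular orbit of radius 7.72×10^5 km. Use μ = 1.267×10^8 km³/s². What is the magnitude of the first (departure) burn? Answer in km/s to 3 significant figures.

Semi-major axis of the transfer orbit: a_t = (1.180×10^5 + 7.720×10^5)/2 = 4.450×10^5 km.
Circular speed at r = 1.180×10^5 km: v_c = √(μ/r) = 32.77 km/s.
Vis-viva on the transfer ellipse at r = 1.180×10^5 km gives v_t = √[μ(2/r − 1/a_t)] = 43.16 km/s.
Δv₁ = |v_t − v_c| = |43.16 − 32.77| = 10.39 km/s.

Δv₁ = 10.4 km/s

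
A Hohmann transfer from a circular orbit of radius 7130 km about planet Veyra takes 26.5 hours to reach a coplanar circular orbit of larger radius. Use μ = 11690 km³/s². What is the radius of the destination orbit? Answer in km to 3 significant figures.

Transfer time t = 26.5 hours = 95400 s, and t = π√(a_t³/μ).
So a_t = (μ t²/π²)^(1/3) = (11690 × (95400)² / π²)^(1/3) = 22090.4 km.
Since a_t = (r₁ + r₂)/2, r₂ = 2a_t − r₁ = 2×22090.4 − 7130 = 37050.8 km.

r₂ = 37100 km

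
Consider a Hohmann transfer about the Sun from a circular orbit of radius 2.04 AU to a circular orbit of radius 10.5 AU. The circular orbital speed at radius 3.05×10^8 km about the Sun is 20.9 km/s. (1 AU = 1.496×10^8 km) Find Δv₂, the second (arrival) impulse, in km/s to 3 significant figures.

From the circular-orbit relation v² = μ/r at r = 3.05×10^8 km: μ = v²r = (20.9)² × 3.05×10^8 = 1.33227×10^11 km³/s².
In km: r₁ = 2.04 × 1.496×10^8 = 3.05184×10^8 km; r₂ = 10.5 × 1.496×10^8 = 1.5708×10^9 km.
The Hohmann ellipse has a_t = (r₁ + r₂)/2 = 9.37992×10^8 km.
On the circular orbit at r = 1.5708×10^9 km, v_c = √(μ/r) = 9.209 km/s.
Vis-viva on the transfer ellipse at r = 1.5708×10^9 km gives v_t = √[μ(2/r − 1/a_t)] = 5.253 km/s.
Δv₂ = |v_t − v_c| = |5.253 − 9.209| = 3.956 km/s.

Δv₂ = 3.96 km/s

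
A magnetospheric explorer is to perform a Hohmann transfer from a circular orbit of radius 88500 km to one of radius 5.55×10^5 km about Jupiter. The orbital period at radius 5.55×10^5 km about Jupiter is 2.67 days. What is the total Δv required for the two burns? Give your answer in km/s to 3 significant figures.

From Kepler's third law T² = 4π²r³/μ at r = 5.55×10^5 km, T = 2.67 days = 2.67 × 86400 s = 2.30688×10^5 s: μ = 4π²r³/T² = 1.26820×10^8 km³/s².
Semi-major axis of the transfer orbit: a_t = (88500 + 5.550×10^5)/2 = 3.2175×10^5 km.
Circular speed at r₁: v₁ = √(μ/r₁) = √(1.26820×10^8/88500) = 37.855 km/s.
Transfer-orbit speed at r₁ (vis-viva equation): v_p = √[μ(2/r₁ − 1/a_t)] = 49.718 km/s.
First burn Δv₁ = |v_p − v₁| = 11.86 km/s.
Circular speed at r₂: v₂ = √(μ/r₂) = 15.116 km/s.
Transfer-orbit speed at r₂: v_a = √[μ(2/r₂ − 1/a_t)] = 7.9279 km/s.
Second burn Δv₂ = |v₂ − v_a| = 7.188 km/s.
Total Δv = Δv₁ + Δv₂ = 19.05 km/s.

Δv = 19.1 km/s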